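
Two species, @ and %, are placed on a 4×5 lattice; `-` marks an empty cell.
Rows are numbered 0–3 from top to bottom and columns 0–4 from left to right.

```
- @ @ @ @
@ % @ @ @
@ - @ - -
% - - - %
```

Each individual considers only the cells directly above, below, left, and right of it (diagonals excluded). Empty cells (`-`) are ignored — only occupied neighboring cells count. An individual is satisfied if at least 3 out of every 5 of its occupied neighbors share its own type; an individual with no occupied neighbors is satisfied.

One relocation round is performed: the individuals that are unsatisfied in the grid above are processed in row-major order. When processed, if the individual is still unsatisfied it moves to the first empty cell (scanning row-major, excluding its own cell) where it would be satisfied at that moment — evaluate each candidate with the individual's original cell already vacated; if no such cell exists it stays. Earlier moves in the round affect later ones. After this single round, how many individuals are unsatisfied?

0

Initially unsatisfied (in order): (0,1), (1,0), (1,1), (2,0), (3,0).
  (0,1) → (0,0).
  (1,0): now satisfied by earlier moves; stays.
  (1,1) → (3,1).
  (2,0) → (0,1).
  (3,0): now satisfied by earlier moves; stays.
Resulting grid:
@ @ @ @ @
@ - @ @ @
- - @ - -
% % - - %
All satisfied now.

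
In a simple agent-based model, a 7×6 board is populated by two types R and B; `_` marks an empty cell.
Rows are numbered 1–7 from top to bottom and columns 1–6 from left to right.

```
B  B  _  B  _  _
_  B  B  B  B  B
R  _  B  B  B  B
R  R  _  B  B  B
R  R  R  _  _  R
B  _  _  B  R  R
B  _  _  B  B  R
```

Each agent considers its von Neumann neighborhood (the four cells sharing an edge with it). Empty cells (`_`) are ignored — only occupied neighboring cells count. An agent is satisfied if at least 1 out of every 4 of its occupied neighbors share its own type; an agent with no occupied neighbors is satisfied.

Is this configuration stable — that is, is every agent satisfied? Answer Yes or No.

Row 1: (1,1)B 1/1 satisfied · (1,2)B 2/2 satisfied · (1,4)B 1/1 satisfied
Row 2: (2,2)B 2/2 satisfied · (2,3)B 3/3 satisfied · (2,4)B 4/4 satisfied · (2,5)B 3/3 satisfied · (2,6)B 2/2 satisfied
Row 3: (3,1)R 1/1 satisfied · (3,3)B 2/2 satisfied · (3,4)B 4/4 satisfied · (3,5)B 4/4 satisfied · (3,6)B 3/3 satisfied
Row 4: (4,1)R 3/3 satisfied · (4,2)R 2/2 satisfied · (4,4)B 2/2 satisfied · (4,5)B 3/3 satisfied · (4,6)B 2/3 satisfied
Row 5: (5,1)R 2/3 satisfied · (5,2)R 3/3 satisfied · (5,3)R 1/1 satisfied · (5,6)R 1/2 satisfied
Row 6: (6,1)B 1/2 satisfied · (6,4)B 1/2 satisfied · (6,5)R 1/3 satisfied · (6,6)R 3/3 satisfied
Row 7: (7,1)B 1/1 satisfied · (7,4)B 2/2 satisfied · (7,5)B 1/3 satisfied · (7,6)R 1/2 satisfied
All meet the threshold, so the configuration is stable.

Yes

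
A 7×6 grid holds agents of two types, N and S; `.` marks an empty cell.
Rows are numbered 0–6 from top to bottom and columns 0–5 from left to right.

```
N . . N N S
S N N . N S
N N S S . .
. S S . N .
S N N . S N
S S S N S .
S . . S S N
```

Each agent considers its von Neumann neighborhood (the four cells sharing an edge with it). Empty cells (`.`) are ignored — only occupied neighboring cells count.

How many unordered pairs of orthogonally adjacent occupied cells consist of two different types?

19

Scan each occupied cell's neighbors to the right and below so each pair is counted once.
Row 0: N(0,0)–S(1,0)≠ N(0,3)–N(0,4)= N(0,4)–S(0,5)≠ N(0,4)–N(1,4)= S(0,5)–S(1,5)=  → 2/5 unlike.
Row 1: S(1,0)–N(1,1)≠ S(1,0)–N(2,0)≠ N(1,1)–N(1,2)= N(1,1)–N(2,1)= N(1,2)–S(2,2)≠ N(1,4)–S(1,5)≠  → 4/6 unlike.
Row 2: N(2,0)–N(2,1)= N(2,1)–S(2,2)≠ N(2,1)–S(3,1)≠ S(2,2)–S(2,3)= S(2,2)–S(3,2)=  → 2/5 unlike.
Row 3: S(3,1)–S(3,2)= S(3,1)–N(4,1)≠ S(3,2)–N(4,2)≠ N(3,4)–S(4,4)≠  → 3/4 unlike.
Row 4: S(4,0)–N(4,1)≠ S(4,0)–S(5,0)= N(4,1)–N(4,2)= N(4,1)–S(5,1)≠ N(4,2)–S(5,2)≠ S(4,4)–N(4,5)≠ S(4,4)–S(5,4)=  → 4/7 unlike.
Row 5: S(5,0)–S(5,1)= S(5,0)–S(6,0)= S(5,1)–S(5,2)= S(5,2)–N(5,3)≠ N(5,3)–S(5,4)≠ N(5,3)–S(6,3)≠ S(5,4)–S(6,4)=  → 3/7 unlike.
Row 6: S(6,3)–S(6,4)= S(6,4)–N(6,5)≠  → 1/2 unlike.
Total adjacent occupied pairs: 36; unlike-type pairs: 19.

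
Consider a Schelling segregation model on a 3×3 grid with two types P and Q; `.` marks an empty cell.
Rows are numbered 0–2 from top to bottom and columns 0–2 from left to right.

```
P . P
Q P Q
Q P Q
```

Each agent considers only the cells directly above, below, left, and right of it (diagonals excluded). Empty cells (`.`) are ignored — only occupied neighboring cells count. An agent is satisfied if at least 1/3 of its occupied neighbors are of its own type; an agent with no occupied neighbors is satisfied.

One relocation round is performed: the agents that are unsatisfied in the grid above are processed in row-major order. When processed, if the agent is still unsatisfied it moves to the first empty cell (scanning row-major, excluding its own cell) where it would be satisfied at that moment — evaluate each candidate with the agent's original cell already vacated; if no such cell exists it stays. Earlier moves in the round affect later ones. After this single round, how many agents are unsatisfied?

0

Initially unsatisfied (in order): (0,0), (0,2).
  (0,0) → (0,1).
  (0,2): now satisfied by earlier moves; stays.
Resulting grid:
. P P
Q P Q
Q P Q
All satisfied now.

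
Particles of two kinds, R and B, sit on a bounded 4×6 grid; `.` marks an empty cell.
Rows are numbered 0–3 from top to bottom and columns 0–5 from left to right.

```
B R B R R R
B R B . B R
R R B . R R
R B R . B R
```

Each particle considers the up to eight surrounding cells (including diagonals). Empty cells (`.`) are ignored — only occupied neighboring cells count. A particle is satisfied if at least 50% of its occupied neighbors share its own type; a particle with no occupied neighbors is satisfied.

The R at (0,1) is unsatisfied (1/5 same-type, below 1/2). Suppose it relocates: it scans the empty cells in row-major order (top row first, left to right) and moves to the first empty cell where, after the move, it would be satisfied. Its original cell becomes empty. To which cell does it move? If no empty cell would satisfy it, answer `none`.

(3,3)

Vacating (0,1). Empty cells in order:
  (1,3): 3/7 same-type → still unsatisfied.
  (2,3): 2/6 same-type → still unsatisfied.
  (3,3): 2/4 same-type → satisfied — stop here.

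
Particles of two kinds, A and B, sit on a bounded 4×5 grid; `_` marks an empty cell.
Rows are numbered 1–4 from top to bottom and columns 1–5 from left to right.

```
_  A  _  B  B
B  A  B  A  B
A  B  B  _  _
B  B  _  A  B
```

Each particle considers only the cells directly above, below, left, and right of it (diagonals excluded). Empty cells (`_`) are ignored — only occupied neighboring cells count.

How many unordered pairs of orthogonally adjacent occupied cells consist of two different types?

Scan each occupied cell's neighbors to the right and below so each pair is counted once.
Row 1: A(1,2)–A(2,2)= B(1,4)–B(1,5)= B(1,4)–A(2,4)≠ B(1,5)–B(2,5)=  → 1/4 unlike.
Row 2: B(2,1)–A(2,2)≠ B(2,1)–A(3,1)≠ A(2,2)–B(2,3)≠ A(2,2)–B(3,2)≠ B(2,3)–A(2,4)≠ B(2,3)–B(3,3)= A(2,4)–B(2,5)≠  → 6/7 unlike.
Row 3: A(3,1)–B(3,2)≠ A(3,1)–B(4,1)≠ B(3,2)–B(3,3)= B(3,2)–B(4,2)=  → 2/4 unlike.
Row 4: B(4,1)–B(4,2)= A(4,4)–B(4,5)≠  → 1/2 unlike.
Total adjacent occupied pairs: 17; unlike-type pairs: 10.

10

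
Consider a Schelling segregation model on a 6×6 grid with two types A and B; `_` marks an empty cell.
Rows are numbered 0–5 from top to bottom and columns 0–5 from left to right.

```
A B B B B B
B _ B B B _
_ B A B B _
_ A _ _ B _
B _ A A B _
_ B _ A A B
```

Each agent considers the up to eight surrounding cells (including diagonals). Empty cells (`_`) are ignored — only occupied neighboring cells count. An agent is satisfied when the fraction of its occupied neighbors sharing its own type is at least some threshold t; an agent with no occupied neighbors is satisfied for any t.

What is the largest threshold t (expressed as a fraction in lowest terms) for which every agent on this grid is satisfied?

0/1

(0,0)A 0/2
(0,1)B 3/4
(0,2)B 4/4
(0,3)B 5/5
(0,4)B 4/4
(0,5)B 2/2
(1,0)B 2/3
(1,2)B 6/7
(1,3)B 7/8
(1,4)B 6/6
(2,1)B 2/4
(2,2)A 1/5
(2,3)B 5/6
(2,4)B 4/4
(3,1)A 2/4
(3,4)B 3/4
(4,0)B 1/2
(4,2)A 3/4
(4,3)A 3/5
(4,4)B 2/5
(5,1)B 1/2
(5,3)A 3/4
(5,4)A 2/4
(5,5)B 1/2
The smallest same-type fraction is 0/2 at (0,0), which reduces to 0/1. Any threshold above that leaves this agent unsatisfied.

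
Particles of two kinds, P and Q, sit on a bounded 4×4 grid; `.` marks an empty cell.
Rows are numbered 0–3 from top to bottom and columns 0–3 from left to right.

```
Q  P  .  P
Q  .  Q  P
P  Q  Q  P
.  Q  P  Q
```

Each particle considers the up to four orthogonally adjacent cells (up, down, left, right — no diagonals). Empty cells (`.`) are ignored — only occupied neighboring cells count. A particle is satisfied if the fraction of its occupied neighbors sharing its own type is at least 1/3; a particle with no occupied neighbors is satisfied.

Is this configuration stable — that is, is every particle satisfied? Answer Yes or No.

Row 0: (0,0)Q 1/2 satisfied · (0,1)P 0/1 not · (0,3)P 1/1 satisfied
Row 1: (1,0)Q 1/2 satisfied · (1,2)Q 1/2 satisfied · (1,3)P 2/3 satisfied
Row 2: (2,0)P 0/2 not · (2,1)Q 2/3 satisfied · (2,2)Q 2/4 satisfied · (2,3)P 1/3 satisfied
Row 3: (3,1)Q 1/2 satisfied · (3,2)P 0/3 not · (3,3)Q 0/2 not
For instance (0,1) has only 0/1 same-type neighbors, below 1/3.

No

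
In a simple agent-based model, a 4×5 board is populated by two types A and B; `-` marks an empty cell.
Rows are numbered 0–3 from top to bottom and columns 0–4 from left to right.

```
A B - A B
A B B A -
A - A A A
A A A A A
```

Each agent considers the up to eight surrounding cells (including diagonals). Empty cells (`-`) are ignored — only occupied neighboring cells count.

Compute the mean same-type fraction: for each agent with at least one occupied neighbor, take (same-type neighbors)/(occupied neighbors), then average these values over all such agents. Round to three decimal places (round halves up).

Row 0: (0,0)A 1/3 · (0,1)B 2/4 · (0,3)A 1/3 · (0,4)B 0/2
Row 1: (1,0)A 2/4 · (1,1)B 2/6 · (1,2)B 2/6 · (1,3)A 4/6
Row 2: (2,0)A 3/4 · (2,2)A 5/7 · (2,3)A 6/7 · (2,4)A 4/4
Row 3: (3,0)A 2/2 · (3,1)A 4/4 · (3,2)A 4/4 · (3,3)A 5/5 · (3,4)A 3/3
Sum over 17 agents: 1/3 + 2/4 + 1/3 + 0/2 + 2/4 + 2/6 + 2/6 + 4/6 + 3/4 + 5/7 + 6/7 + 4/4 + 2/2 + 4/4 + 4/4 + 5/5 + 3/3 = 317/28; mean = 317/28 ÷ 17 = 317/476 = 0.665966… → 0.666.

0.666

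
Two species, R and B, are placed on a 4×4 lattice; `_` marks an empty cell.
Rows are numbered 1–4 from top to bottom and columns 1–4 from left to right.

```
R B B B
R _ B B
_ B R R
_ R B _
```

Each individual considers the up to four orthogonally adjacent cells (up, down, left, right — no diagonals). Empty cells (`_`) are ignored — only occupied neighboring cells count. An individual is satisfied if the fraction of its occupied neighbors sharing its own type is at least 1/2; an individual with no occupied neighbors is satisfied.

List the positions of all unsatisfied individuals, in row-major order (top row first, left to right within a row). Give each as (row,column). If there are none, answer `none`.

(3,2), (3,3), (4,2), (4,3)

(1,1)R 1/2 ✓
(1,2)B 1/2 ✓
(1,3)B 3/3 ✓
(1,4)B 2/2 ✓
(2,1)R 1/1 ✓
(2,3)B 2/3 ✓
(2,4)B 2/3 ✓
(3,2)B 0/2 ✗
(3,3)R 1/4 ✗
(3,4)R 1/2 ✓
(4,2)R 0/2 ✗
(4,3)B 0/2 ✗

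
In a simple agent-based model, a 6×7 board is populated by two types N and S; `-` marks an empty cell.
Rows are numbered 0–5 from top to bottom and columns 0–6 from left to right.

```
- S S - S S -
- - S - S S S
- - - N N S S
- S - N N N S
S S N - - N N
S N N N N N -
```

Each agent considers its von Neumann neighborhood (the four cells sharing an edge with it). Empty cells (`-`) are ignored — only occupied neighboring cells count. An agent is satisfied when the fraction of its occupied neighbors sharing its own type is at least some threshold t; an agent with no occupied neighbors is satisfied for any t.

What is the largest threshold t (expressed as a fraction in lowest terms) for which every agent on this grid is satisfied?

(0,1)S 1/1
(0,2)S 2/2
(0,4)S 2/2
(0,5)S 2/2
(1,2)S 1/1
(1,4)S 2/3
(1,5)S 4/4
(1,6)S 2/2
(2,3)N 2/2
(2,4)N 2/4
(2,5)S 2/4
(2,6)S 3/3
(3,1)S 1/1
(3,3)N 2/2
(3,4)N 3/3
(3,5)N 2/4
(3,6)S 1/3
(4,0)S 2/2
(4,1)S 2/4
(4,2)N 1/2
(4,5)N 3/3
(4,6)N 1/2
(5,0)S 1/2
(5,1)N 1/3
(5,2)N 3/3
(5,3)N 2/2
(5,4)N 2/2
(5,5)N 2/2
The smallest same-type fraction is 1/3 at (3,6), which reduces to 1/3. Any threshold above that leaves this agent unsatisfied.

1/3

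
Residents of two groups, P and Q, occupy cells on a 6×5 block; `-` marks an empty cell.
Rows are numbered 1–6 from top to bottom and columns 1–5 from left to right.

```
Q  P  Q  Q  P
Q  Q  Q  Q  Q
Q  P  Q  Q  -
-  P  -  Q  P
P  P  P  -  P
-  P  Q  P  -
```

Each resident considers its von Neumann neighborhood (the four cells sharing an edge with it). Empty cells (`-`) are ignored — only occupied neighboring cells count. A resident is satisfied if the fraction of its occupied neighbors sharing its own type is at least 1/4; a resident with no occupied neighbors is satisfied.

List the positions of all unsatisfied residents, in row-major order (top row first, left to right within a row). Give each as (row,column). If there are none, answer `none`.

(1,2), (1,5), (6,3), (6,4)

Row 1: (1,1)Q 1/2 satisfied · (1,2)P 0/3 not · (1,3)Q 2/3 satisfied · (1,4)Q 2/3 satisfied · (1,5)P 0/2 not
Row 2: (2,1)Q 3/3 satisfied · (2,2)Q 2/4 satisfied · (2,3)Q 4/4 satisfied · (2,4)Q 4/4 satisfied · (2,5)Q 1/2 satisfied
Row 3: (3,1)Q 1/2 satisfied · (3,2)P 1/4 satisfied · (3,3)Q 2/3 satisfied · (3,4)Q 3/3 satisfied
Row 4: (4,2)P 2/2 satisfied · (4,4)Q 1/2 satisfied · (4,5)P 1/2 satisfied
Row 5: (5,1)P 1/1 satisfied · (5,2)P 4/4 satisfied · (5,3)P 1/2 satisfied · (5,5)P 1/1 satisfied
Row 6: (6,2)P 1/2 satisfied · (6,3)Q 0/3 not · (6,4)P 0/1 not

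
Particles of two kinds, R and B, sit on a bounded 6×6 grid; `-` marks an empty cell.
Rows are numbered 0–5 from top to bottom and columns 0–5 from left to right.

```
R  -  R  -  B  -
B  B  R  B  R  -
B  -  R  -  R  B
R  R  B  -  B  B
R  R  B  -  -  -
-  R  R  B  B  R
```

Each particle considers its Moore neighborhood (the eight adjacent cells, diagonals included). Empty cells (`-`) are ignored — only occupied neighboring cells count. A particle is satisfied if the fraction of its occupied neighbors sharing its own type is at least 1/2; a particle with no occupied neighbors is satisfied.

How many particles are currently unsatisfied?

10

Row 0: (0,0)R 0/2 unhappy · (0,2)R 1/3 unhappy · (0,4)B 1/2 ok
Row 1: (1,0)B 2/3 ok · (1,1)B 2/6 unhappy · (1,2)R 2/4 ok · (1,3)B 1/6 unhappy · (1,4)R 1/4 unhappy
Row 2: (2,0)B 2/4 ok · (2,2)R 2/5 unhappy · (2,4)R 1/5 unhappy · (2,5)B 2/4 ok
Row 3: (3,0)R 3/4 ok · (3,1)R 4/7 ok · (3,2)B 1/4 unhappy · (3,4)B 2/3 ok · (3,5)B 2/3 ok
Row 4: (4,0)R 4/4 ok · (4,1)R 5/7 ok · (4,2)B 2/6 unhappy
Row 5: (5,1)R 3/4 ok · (5,2)R 2/4 ok · (5,3)B 2/3 ok · (5,4)B 1/2 ok · (5,5)R 0/1 unhappy
Unsatisfied: (0,0), (0,2), (1,1), (1,3), (1,4), (2,2), (2,4), (3,2), (4,2), (5,5) — 10 in total.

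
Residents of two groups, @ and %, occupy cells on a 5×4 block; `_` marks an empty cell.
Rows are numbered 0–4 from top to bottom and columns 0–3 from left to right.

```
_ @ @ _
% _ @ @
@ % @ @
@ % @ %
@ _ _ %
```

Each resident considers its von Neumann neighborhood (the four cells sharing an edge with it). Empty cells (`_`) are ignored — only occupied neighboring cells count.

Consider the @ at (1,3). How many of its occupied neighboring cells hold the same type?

Occupied neighbors of (1,3): (2,3)=@, (1,2)=@.
Same type (@): 2 of 2.

2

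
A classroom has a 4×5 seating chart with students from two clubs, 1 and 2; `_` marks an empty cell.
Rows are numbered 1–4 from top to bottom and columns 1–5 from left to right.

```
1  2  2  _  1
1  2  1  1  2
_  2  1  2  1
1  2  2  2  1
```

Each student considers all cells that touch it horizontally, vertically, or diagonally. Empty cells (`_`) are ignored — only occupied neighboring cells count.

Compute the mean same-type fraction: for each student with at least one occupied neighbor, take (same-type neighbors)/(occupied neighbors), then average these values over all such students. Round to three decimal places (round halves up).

(1,1)1 1/3
(1,2)2 2/5
(1,3)2 2/4
(1,5)1 1/2
(2,1)1 1/4
(2,2)2 3/7
(2,3)1 2/7
(2,4)1 4/7
(2,5)2 1/4
(3,2)2 3/7
(3,3)1 2/8
(3,4)2 3/8
(3,5)1 2/5
(4,1)1 0/2
(4,2)2 2/4
(4,3)2 4/5
(4,4)2 2/5
(4,5)1 1/3
Sum over 18 students: 1/3 + 2/5 + 2/4 + 1/2 + 1/4 + 3/7 + 2/7 + 4/7 + 1/4 + 3/7 + 2/8 + 3/8 + 2/5 + 0/2 + 2/4 + 4/5 + 2/5 + 1/3 = 1177/168; mean = 1177/168 ÷ 18 = 1177/3024 = 0.389219… → 0.389.

0.389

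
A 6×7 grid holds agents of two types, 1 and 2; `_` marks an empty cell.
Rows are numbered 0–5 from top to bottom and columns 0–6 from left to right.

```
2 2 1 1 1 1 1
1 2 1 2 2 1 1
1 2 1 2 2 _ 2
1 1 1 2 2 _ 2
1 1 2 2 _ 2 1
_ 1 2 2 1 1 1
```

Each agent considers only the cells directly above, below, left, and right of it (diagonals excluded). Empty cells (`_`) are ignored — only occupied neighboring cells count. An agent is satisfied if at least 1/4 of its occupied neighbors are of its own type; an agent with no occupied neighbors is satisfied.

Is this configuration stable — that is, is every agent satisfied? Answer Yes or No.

No

Row 0: (0,0)2 1/2 ✓ · (0,1)2 2/3 ✓ · (0,2)1 2/3 ✓ · (0,3)1 2/3 ✓ · (0,4)1 2/3 ✓ · (0,5)1 3/3 ✓ · (0,6)1 2/2 ✓
Row 1: (1,0)1 1/3 ✓ · (1,1)2 2/4 ✓ · (1,2)1 2/4 ✓ · (1,3)2 2/4 ✓ · (1,4)2 2/4 ✓ · (1,5)1 2/3 ✓ · (1,6)1 2/3 ✓
Row 2: (2,0)1 2/3 ✓ · (2,1)2 1/4 ✓ · (2,2)1 2/4 ✓ · (2,3)2 3/4 ✓ · (2,4)2 3/3 ✓ · (2,6)2 1/2 ✓
Row 3: (3,0)1 3/3 ✓ · (3,1)1 3/4 ✓ · (3,2)1 2/4 ✓ · (3,3)2 3/4 ✓ · (3,4)2 2/2 ✓ · (3,6)2 1/2 ✓
Row 4: (4,0)1 2/2 ✓ · (4,1)1 3/4 ✓ · (4,2)2 2/4 ✓ · (4,3)2 3/3 ✓ · (4,5)2 0/2 ✗ · (4,6)1 1/3 ✓
Row 5: (5,1)1 1/2 ✓ · (5,2)2 2/3 ✓ · (5,3)2 2/3 ✓ · (5,4)1 1/2 ✓ · (5,5)1 2/3 ✓ · (5,6)1 2/2 ✓
For instance (4,5) has only 0/2 same-type neighbors, below 1/4.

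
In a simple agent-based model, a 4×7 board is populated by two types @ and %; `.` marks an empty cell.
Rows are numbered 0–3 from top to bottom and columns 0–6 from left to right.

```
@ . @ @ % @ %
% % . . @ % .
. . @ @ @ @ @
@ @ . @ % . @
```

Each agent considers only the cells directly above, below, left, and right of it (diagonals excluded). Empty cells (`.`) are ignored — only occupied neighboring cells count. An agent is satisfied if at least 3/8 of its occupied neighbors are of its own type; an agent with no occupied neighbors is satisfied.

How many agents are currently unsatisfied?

7

Row 0: (0,0)@ 0/1 not · (0,2)@ 1/1 satisfied · (0,3)@ 1/2 satisfied · (0,4)% 0/3 not · (0,5)@ 0/3 not · (0,6)% 0/1 not
Row 1: (1,0)% 1/2 satisfied · (1,1)% 1/1 satisfied · (1,4)@ 1/3 not · (1,5)% 0/3 not
Row 2: (2,2)@ 1/1 satisfied · (2,3)@ 3/3 satisfied · (2,4)@ 3/4 satisfied · (2,5)@ 2/3 satisfied · (2,6)@ 2/2 satisfied
Row 3: (3,0)@ 1/1 satisfied · (3,1)@ 1/1 satisfied · (3,3)@ 1/2 satisfied · (3,4)% 0/2 not · (3,6)@ 1/1 satisfied
Unsatisfied: (0,0), (0,4), (0,5), (0,6), (1,4), (1,5), (3,4) — 7 in total.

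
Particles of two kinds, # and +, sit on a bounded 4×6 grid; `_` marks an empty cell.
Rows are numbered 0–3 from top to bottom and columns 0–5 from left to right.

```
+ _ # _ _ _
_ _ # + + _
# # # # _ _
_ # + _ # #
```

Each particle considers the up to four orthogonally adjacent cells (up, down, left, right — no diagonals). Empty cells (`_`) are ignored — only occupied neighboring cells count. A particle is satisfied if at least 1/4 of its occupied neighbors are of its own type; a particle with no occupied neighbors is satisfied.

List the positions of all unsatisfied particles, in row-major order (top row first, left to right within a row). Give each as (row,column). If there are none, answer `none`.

Row 0: (0,0)+ 0/0 ✓ · (0,2)# 1/1 ✓
Row 1: (1,2)# 2/3 ✓ · (1,3)+ 1/3 ✓ · (1,4)+ 1/1 ✓
Row 2: (2,0)# 1/1 ✓ · (2,1)# 3/3 ✓ · (2,2)# 3/4 ✓ · (2,3)# 1/2 ✓
Row 3: (3,1)# 1/2 ✓ · (3,2)+ 0/2 ✗ · (3,4)# 1/1 ✓ · (3,5)# 1/1 ✓

(3,2)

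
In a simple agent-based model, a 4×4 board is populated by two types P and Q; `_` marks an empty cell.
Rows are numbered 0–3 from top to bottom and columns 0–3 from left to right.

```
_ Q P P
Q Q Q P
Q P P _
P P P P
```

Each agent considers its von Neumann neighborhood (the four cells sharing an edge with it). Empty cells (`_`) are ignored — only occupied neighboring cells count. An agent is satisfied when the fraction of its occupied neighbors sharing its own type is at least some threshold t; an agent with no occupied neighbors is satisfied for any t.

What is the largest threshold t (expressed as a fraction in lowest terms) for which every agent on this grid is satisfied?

(0,1)Q 1/2
(0,2)P 1/3
(0,3)P 2/2
(1,0)Q 2/2
(1,1)Q 3/4
(1,2)Q 1/4
(1,3)P 1/2
(2,0)Q 1/3
(2,1)P 2/4
(2,2)P 2/3
(3,0)P 1/2
(3,1)P 3/3
(3,2)P 3/3
(3,3)P 1/1
The smallest same-type fraction is 1/4 at (1,2), which reduces to 1/4. Any threshold above that leaves this agent unsatisfied.

1/4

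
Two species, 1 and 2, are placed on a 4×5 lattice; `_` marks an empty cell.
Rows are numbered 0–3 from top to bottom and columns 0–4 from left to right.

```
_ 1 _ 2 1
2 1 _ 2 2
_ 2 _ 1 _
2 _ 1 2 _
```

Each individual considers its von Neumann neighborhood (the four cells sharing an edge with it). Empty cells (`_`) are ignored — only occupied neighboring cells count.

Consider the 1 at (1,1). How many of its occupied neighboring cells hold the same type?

1

Occupied neighbors of (1,1): (0,1)=1, (2,1)=2, (1,0)=2.
Same type (1): 1 of 3.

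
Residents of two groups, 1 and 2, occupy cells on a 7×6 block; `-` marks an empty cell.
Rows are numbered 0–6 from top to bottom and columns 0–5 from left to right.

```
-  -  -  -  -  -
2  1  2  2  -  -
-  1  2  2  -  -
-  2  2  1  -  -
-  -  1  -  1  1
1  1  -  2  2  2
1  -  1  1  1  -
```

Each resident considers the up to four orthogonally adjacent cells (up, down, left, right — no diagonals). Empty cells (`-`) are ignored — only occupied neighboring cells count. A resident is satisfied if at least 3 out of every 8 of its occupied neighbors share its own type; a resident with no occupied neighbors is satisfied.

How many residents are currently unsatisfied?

5

Row 1: (1,0)2 0/1 unhappy · (1,1)1 1/3 unhappy · (1,2)2 2/3 ok · (1,3)2 2/2 ok
Row 2: (2,1)1 1/3 unhappy · (2,2)2 3/4 ok · (2,3)2 2/3 ok
Row 3: (3,1)2 1/2 ok · (3,2)2 2/4 ok · (3,3)1 0/2 unhappy
Row 4: (4,2)1 0/1 unhappy · (4,4)1 1/2 ok · (4,5)1 1/2 ok
Row 5: (5,0)1 2/2 ok · (5,1)1 1/1 ok · (5,3)2 1/2 ok · (5,4)2 2/4 ok · (5,5)2 1/2 ok
Row 6: (6,0)1 1/1 ok · (6,2)1 1/1 ok · (6,3)1 2/3 ok · (6,4)1 1/2 ok
Unsatisfied: (1,0), (1,1), (2,1), (3,3), (4,2) — 5 in total.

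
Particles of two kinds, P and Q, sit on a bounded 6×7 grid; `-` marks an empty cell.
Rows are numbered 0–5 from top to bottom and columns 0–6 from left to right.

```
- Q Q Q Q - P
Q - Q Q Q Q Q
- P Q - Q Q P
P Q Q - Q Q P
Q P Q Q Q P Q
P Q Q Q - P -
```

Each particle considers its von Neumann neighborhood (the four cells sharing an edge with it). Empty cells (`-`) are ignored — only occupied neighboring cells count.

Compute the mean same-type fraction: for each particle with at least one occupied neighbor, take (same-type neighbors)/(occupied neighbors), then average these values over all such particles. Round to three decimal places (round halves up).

Row 0: (0,1)Q 1/1 · (0,2)Q 3/3 · (0,3)Q 3/3 · (0,4)Q 2/2 · (0,6)P 0/1
Row 1: (1,0)Q — no occupied neighbors · (1,2)Q 3/3 · (1,3)Q 3/3 · (1,4)Q 4/4 · (1,5)Q 3/3 · (1,6)Q 1/3
Row 2: (2,1)P 0/2 · (2,2)Q 2/3 · (2,4)Q 3/3 · (2,5)Q 3/4 · (2,6)P 1/3
Row 3: (3,0)P 0/2 · (3,1)Q 1/4 · (3,2)Q 3/3 · (3,4)Q 3/3 · (3,5)Q 2/4 · (3,6)P 1/3
Row 4: (4,0)Q 0/3 · (4,1)P 0/4 · (4,2)Q 3/4 · (4,3)Q 3/3 · (4,4)Q 2/3 · (4,5)P 1/4 · (4,6)Q 0/2
Row 5: (5,0)P 0/2 · (5,1)Q 1/3 · (5,2)Q 3/3 · (5,3)Q 2/2 · (5,5)P 1/1
Sum over 33 particles: 1/1 + 3/3 + 3/3 + 2/2 + 0/1 + 3/3 + 3/3 + 4/4 + 3/3 + 1/3 + 0/2 + 2/3 + 3/3 + 3/4 + 1/3 + 0/2 + 1/4 + 3/3 + 3/3 + 2/4 + 1/3 + 0/3 + 0/4 + 3/4 + 3/3 + 2/3 + 1/4 + 0/2 + 0/2 + 1/3 + 3/3 + 2/2 + 1/1 = 121/6; mean = 121/6 ÷ 33 = 11/18 = 0.611111… → 0.611.

0.611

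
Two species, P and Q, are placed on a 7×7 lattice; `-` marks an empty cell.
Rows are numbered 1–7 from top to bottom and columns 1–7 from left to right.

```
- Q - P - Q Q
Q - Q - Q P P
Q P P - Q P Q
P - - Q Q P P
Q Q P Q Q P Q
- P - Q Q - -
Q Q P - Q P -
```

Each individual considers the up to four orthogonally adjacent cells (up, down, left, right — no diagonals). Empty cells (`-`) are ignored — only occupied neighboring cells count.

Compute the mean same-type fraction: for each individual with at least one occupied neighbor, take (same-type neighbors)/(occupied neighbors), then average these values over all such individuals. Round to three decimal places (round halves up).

(1,2)Q — no occupied neighbors
(1,4)P — no occupied neighbors
(1,6)Q 1/2
(1,7)Q 1/2
(2,1)Q 1/1
(2,3)Q 0/1
(2,5)Q 1/2
(2,6)P 2/4
(2,7)P 1/3
(3,1)Q 1/3
(3,2)P 1/2
(3,3)P 1/2
(3,5)Q 2/3
(3,6)P 2/4
(3,7)Q 0/3
(4,1)P 0/2
(4,4)Q 2/2
(4,5)Q 3/4
(4,6)P 3/4
(4,7)P 1/3
(5,1)Q 1/2
(5,2)Q 1/3
(5,3)P 0/2
(5,4)Q 3/4
(5,5)Q 3/4
(5,6)P 1/3
(5,7)Q 0/2
(6,2)P 0/2
(6,4)Q 2/2
(6,5)Q 3/3
(7,1)Q 1/1
(7,2)Q 1/3
(7,3)P 0/1
(7,5)Q 1/2
(7,6)P 0/1
Sum over 33 individuals: 1/2 + 1/2 + 1/1 + 0/1 + 1/2 + 2/4 + 1/3 + 1/3 + 1/2 + 1/2 + 2/3 + 2/4 + 0/3 + 0/2 + 2/2 + 3/4 + 3/4 + 1/3 + 1/2 + 1/3 + 0/2 + 3/4 + 3/4 + 1/3 + 0/2 + 0/2 + 2/2 + 3/3 + 1/1 + 1/3 + 0/1 + 1/2 + 0/1 = 91/6; mean = 91/6 ÷ 33 = 91/198 = 0.459595… → 0.460.

0.460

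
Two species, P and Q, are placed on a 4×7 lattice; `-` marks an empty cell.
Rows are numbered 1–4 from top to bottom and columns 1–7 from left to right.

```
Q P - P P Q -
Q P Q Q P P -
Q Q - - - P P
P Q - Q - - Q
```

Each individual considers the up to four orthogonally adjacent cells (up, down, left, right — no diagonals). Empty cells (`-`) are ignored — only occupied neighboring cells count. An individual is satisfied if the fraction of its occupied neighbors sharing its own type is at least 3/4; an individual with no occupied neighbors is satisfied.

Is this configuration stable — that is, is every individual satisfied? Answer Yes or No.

Row 1: (1,1)Q 1/2 unhappy · (1,2)P 1/2 unhappy · (1,4)P 1/2 unhappy · (1,5)P 2/3 unhappy · (1,6)Q 0/2 unhappy
Row 2: (2,1)Q 2/3 unhappy · (2,2)P 1/4 unhappy · (2,3)Q 1/2 unhappy · (2,4)Q 1/3 unhappy · (2,5)P 2/3 unhappy · (2,6)P 2/3 unhappy
Row 3: (3,1)Q 2/3 unhappy · (3,2)Q 2/3 unhappy · (3,6)P 2/2 ok · (3,7)P 1/2 unhappy
Row 4: (4,1)P 0/2 unhappy · (4,2)Q 1/2 unhappy · (4,4)Q 0/0 ok · (4,7)Q 0/1 unhappy
For instance (1,1) has only 1/2 same-type neighbors, below 3/4.

No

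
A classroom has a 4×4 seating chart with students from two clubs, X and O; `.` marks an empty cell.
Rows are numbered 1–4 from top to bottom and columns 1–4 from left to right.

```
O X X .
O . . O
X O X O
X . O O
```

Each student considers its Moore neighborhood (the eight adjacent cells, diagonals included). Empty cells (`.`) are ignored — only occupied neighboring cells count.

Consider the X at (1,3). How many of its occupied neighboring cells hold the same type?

1

Occupied neighbors of (1,3): (1,2)=X, (2,4)=O.
Same type (X): 1 of 2.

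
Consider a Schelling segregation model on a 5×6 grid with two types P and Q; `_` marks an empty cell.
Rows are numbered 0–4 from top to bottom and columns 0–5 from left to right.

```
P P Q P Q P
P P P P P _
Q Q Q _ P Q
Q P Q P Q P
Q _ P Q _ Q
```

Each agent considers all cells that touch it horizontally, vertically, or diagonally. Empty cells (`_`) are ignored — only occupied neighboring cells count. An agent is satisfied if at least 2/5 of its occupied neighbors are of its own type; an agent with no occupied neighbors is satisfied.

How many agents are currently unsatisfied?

7

Row 0: (0,0)P 3/3 ok · (0,1)P 4/5 ok · (0,2)Q 0/5 unhappy · (0,3)P 3/5 ok · (0,4)Q 0/4 unhappy · (0,5)P 1/2 ok
Row 1: (1,0)P 3/5 ok · (1,1)P 4/8 ok · (1,2)P 4/7 ok · (1,3)P 4/7 ok · (1,4)P 4/6 ok
Row 2: (2,0)Q 2/5 ok · (2,1)Q 4/8 ok · (2,2)Q 2/7 unhappy · (2,4)P 4/6 ok · (2,5)Q 1/4 unhappy
Row 3: (3,0)Q 3/4 ok · (3,1)P 1/7 unhappy · (3,2)Q 3/6 ok · (3,3)P 2/6 unhappy · (3,4)Q 3/6 ok · (3,5)P 1/4 unhappy
Row 4: (4,0)Q 1/2 ok · (4,2)P 2/4 ok · (4,3)Q 2/4 ok · (4,5)Q 1/2 ok
Unsatisfied: (0,2), (0,4), (2,2), (2,5), (3,1), (3,3), (3,5) — 7 in total.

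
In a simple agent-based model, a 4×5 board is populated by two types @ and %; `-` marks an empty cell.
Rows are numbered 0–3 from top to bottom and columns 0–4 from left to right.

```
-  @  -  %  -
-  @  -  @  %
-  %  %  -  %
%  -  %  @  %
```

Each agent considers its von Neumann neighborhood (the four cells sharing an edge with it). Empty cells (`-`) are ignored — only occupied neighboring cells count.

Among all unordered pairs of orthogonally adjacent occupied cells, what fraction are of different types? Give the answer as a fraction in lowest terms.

Scan each occupied cell's neighbors to the right and below so each pair is counted once.
Row 0: @(0,1)–@(1,1)= %(0,3)–@(1,3)≠  → 1/2 unlike.
Row 1: @(1,1)–%(2,1)≠ @(1,3)–%(1,4)≠ %(1,4)–%(2,4)=  → 2/3 unlike.
Row 2: %(2,1)–%(2,2)= %(2,2)–%(3,2)= %(2,4)–%(3,4)=  → 0/3 unlike.
Row 3: %(3,2)–@(3,3)≠ @(3,3)–%(3,4)≠  → 2/2 unlike.
Total adjacent occupied pairs: 10; unlike-type pairs: 5.
5/10 reduces to 1/2.

1/2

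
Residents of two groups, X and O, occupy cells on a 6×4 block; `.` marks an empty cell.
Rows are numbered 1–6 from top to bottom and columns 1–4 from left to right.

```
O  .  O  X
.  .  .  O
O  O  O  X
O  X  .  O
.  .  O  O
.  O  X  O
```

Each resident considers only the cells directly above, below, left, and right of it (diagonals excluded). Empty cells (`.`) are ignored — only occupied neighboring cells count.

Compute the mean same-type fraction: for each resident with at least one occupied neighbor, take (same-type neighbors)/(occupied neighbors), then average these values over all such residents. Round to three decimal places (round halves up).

Row 1: (1,1)O — no occupied neighbors · (1,3)O 0/1 · (1,4)X 0/2
Row 2: (2,4)O 0/2
Row 3: (3,1)O 2/2 · (3,2)O 2/3 · (3,3)O 1/2 · (3,4)X 0/3
Row 4: (4,1)O 1/2 · (4,2)X 0/2 · (4,4)O 1/2
Row 5: (5,3)O 1/2 · (5,4)O 3/3
Row 6: (6,2)O 0/1 · (6,3)X 0/3 · (6,4)O 1/2
Sum over 15 residents: 0/1 + 0/2 + 0/2 + 2/2 + 2/3 + 1/2 + 0/3 + 1/2 + 0/2 + 1/2 + 1/2 + 3/3 + 0/1 + 0/3 + 1/2 = 31/6; mean = 31/6 ÷ 15 = 31/90 = 0.344444… → 0.344.

0.344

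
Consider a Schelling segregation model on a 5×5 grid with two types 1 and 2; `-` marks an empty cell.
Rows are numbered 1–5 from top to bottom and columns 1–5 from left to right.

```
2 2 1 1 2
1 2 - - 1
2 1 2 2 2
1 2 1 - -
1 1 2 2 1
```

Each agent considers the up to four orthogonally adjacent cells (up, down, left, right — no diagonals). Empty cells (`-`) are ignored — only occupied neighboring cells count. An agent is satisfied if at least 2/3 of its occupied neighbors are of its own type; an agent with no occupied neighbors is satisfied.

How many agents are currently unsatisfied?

18

(1,1)2 1/2 unhappy
(1,2)2 2/3 ok
(1,3)1 1/2 unhappy
(1,4)1 1/2 unhappy
(1,5)2 0/2 unhappy
(2,1)1 0/3 unhappy
(2,2)2 1/3 unhappy
(2,5)1 0/2 unhappy
(3,1)2 0/3 unhappy
(3,2)1 0/4 unhappy
(3,3)2 1/3 unhappy
(3,4)2 2/2 ok
(3,5)2 1/2 unhappy
(4,1)1 1/3 unhappy
(4,2)2 0/4 unhappy
(4,3)1 0/3 unhappy
(5,1)1 2/2 ok
(5,2)1 1/3 unhappy
(5,3)2 1/3 unhappy
(5,4)2 1/2 unhappy
(5,5)1 0/1 unhappy
Unsatisfied: (1,1), (1,3), (1,4), (1,5), (2,1), (2,2), (2,5), (3,1), (3,2), (3,3), (3,5), (4,1), (4,2), (4,3), (5,2), (5,3), (5,4), (5,5) — 18 in total.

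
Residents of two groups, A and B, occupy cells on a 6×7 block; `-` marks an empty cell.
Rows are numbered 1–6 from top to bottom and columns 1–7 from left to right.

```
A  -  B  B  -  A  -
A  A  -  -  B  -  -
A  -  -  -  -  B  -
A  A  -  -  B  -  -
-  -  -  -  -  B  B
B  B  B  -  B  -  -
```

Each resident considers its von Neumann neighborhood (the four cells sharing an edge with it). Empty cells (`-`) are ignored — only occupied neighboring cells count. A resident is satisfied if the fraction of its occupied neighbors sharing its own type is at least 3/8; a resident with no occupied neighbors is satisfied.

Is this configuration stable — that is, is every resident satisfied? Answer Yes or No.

Yes

(1,1)A 1/1 ✓
(1,3)B 1/1 ✓
(1,4)B 1/1 ✓
(1,6)A 0/0 ✓
(2,1)A 3/3 ✓
(2,2)A 1/1 ✓
(2,5)B 0/0 ✓
(3,1)A 2/2 ✓
(3,6)B 0/0 ✓
(4,1)A 2/2 ✓
(4,2)A 1/1 ✓
(4,5)B 0/0 ✓
(5,6)B 1/1 ✓
(5,7)B 1/1 ✓
(6,1)B 1/1 ✓
(6,2)B 2/2 ✓
(6,3)B 1/1 ✓
(6,5)B 0/0 ✓
All meet the threshold, so the configuration is stable.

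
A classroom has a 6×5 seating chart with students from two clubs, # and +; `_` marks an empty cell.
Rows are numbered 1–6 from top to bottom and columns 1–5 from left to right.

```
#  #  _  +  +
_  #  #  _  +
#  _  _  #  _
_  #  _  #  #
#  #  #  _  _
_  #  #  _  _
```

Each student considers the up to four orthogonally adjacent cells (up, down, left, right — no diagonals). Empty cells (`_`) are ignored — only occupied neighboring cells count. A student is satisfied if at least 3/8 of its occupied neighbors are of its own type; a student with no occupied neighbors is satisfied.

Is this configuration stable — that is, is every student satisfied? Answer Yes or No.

Yes

Row 1: (1,1)# 1/1 ok · (1,2)# 2/2 ok · (1,4)+ 1/1 ok · (1,5)+ 2/2 ok
Row 2: (2,2)# 2/2 ok · (2,3)# 1/1 ok · (2,5)+ 1/1 ok
Row 3: (3,1)# 0/0 ok · (3,4)# 1/1 ok
Row 4: (4,2)# 1/1 ok · (4,4)# 2/2 ok · (4,5)# 1/1 ok
Row 5: (5,1)# 1/1 ok · (5,2)# 4/4 ok · (5,3)# 2/2 ok
Row 6: (6,2)# 2/2 ok · (6,3)# 2/2 ok
All meet the threshold, so the configuration is stable.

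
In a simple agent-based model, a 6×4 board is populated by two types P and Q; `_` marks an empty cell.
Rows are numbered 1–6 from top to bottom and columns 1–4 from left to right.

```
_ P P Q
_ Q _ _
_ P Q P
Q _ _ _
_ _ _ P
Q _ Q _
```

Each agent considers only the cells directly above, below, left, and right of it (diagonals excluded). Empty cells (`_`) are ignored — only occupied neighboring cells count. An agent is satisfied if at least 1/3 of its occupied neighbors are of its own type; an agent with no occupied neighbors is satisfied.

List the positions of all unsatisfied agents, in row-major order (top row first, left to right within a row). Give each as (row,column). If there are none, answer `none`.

(1,4), (2,2), (3,2), (3,3), (3,4)

Row 1: (1,2)P 1/2 ok · (1,3)P 1/2 ok · (1,4)Q 0/1 unhappy
Row 2: (2,2)Q 0/2 unhappy
Row 3: (3,2)P 0/2 unhappy · (3,3)Q 0/2 unhappy · (3,4)P 0/1 unhappy
Row 4: (4,1)Q 0/0 ok
Row 5: (5,4)P 0/0 ok
Row 6: (6,1)Q 0/0 ok · (6,3)Q 0/0 ok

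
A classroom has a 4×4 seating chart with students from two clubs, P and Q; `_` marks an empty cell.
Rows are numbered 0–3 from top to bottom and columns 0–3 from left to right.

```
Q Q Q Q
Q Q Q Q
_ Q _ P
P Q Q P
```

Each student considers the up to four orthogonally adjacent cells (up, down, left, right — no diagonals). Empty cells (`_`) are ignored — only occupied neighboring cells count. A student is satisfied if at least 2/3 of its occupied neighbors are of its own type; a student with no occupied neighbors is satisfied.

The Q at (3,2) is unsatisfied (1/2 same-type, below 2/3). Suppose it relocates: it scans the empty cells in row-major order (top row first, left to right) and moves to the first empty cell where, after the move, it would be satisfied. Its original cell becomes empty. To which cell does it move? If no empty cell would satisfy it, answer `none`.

(2,0)

Vacating (3,2). Empty cells in order:
  (2,0): 2/3 same-type → satisfied — stop here.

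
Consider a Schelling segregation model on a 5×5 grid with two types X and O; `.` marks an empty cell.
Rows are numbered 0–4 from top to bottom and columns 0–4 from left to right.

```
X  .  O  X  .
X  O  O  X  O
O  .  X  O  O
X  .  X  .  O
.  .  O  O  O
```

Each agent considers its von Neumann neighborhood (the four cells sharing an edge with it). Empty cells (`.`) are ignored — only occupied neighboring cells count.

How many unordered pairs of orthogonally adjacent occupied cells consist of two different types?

Scan each occupied cell's neighbors to the right and below so each pair is counted once.
From row 0: 1 unlike of 4 pairs (running 1/4).
From row 1: 6 unlike of 8 pairs (running 7/12).
From row 2: 2 unlike of 5 pairs (running 9/17).
From row 3: 1 unlike of 2 pairs (running 10/19).
From row 4: 0 unlike of 2 pairs (running 10/21).
Total adjacent occupied pairs: 21; unlike-type pairs: 10.

10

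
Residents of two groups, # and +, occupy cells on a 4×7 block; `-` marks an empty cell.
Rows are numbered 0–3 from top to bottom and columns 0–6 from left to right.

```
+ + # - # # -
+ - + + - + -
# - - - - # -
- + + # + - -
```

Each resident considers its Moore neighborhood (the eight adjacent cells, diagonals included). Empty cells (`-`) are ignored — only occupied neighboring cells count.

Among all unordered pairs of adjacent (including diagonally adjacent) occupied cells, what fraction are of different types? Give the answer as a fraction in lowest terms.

Scan each occupied cell's neighbors to the right and below (and the two forward diagonals) so each pair is counted once.
From row 0: 6 unlike of 11 pairs (running 6/11).
From row 1: 2 unlike of 3 pairs (running 8/14).
From row 2: 2 unlike of 2 pairs (running 10/16).
From row 3: 2 unlike of 3 pairs (running 12/19).
Total adjacent occupied pairs: 19; unlike-type pairs: 12.
12/19 is already in lowest terms.

12/19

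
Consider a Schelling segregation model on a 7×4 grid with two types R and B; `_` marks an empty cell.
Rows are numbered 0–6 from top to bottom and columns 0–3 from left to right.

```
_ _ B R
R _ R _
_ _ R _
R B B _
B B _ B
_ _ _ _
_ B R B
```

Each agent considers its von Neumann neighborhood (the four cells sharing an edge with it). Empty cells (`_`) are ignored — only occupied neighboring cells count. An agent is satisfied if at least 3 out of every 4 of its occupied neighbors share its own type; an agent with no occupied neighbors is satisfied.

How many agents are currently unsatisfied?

11

Row 0: (0,2)B 0/2 not · (0,3)R 0/1 not
Row 1: (1,0)R 0/0 satisfied · (1,2)R 1/2 not
Row 2: (2,2)R 1/2 not
Row 3: (3,0)R 0/2 not · (3,1)B 2/3 not · (3,2)B 1/2 not
Row 4: (4,0)B 1/2 not · (4,1)B 2/2 satisfied · (4,3)B 0/0 satisfied
Row 6: (6,1)B 0/1 not · (6,2)R 0/2 not · (6,3)B 0/1 not
Unsatisfied: (0,2), (0,3), (1,2), (2,2), (3,0), (3,1), (3,2), (4,0), (6,1), (6,2), (6,3) — 11 in total.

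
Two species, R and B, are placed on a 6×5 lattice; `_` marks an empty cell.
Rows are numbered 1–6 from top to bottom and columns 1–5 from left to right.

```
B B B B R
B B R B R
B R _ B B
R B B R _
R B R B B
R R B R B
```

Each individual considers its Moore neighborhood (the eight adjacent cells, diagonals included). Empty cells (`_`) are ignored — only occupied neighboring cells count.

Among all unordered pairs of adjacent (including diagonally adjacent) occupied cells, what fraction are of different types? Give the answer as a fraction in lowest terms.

Scan each occupied cell's neighbors to the right and below (and the two forward diagonals) so each pair is counted once.
From row 1: 6 unlike of 17 pairs (running 6/17).
From row 2: 8 unlike of 14 pairs (running 14/31).
From row 3: 6 unlike of 10 pairs (running 20/41).
From row 4: 8 unlike of 14 pairs (running 28/55).
From row 5: 8 unlike of 17 pairs (running 36/72).
From row 6: 3 unlike of 4 pairs (running 39/76).
Total adjacent occupied pairs: 76; unlike-type pairs: 39.
39/76 is already in lowest terms.

39/76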